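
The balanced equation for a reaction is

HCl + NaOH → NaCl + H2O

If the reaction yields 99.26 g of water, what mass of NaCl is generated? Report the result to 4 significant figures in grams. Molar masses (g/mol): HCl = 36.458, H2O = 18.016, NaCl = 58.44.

322.0 g

n(H2O) = 99.260 g / 18.016 g/mol = 5.5095 mol.
From the equation the H2O:NaCl mole ratio is 1:1, so n(NaCl) = 5.5095 × 1/1 = 5.5095 mol.
Mass of NaCl = 5.5095 mol × 58.44 g/mol = 321.98 g.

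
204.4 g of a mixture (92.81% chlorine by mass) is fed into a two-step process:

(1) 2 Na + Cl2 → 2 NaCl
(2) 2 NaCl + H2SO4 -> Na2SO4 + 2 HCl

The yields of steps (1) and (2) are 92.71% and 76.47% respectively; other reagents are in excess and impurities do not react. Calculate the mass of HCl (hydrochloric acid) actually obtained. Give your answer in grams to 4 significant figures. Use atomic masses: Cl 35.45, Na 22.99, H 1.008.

Pure Cl2 = 204.4 × 0.9281 = 189.70 g.
M(Cl2) = 2(35.45) = 70.90 g/mol.
M(HCl) = 1.008 + 35.45 = 36.458 g/mol.
n(Cl2) = 189.70 / 70.90 = 2.6757 mol.
Step 1 (Cl2:NaCl = 1:2): theoretical n(NaCl) = 5.3513 mol; at 92.71% yield, n(NaCl) = 4.9612 mol.
Step 2 (NaCl:HCl = 2:2): theoretical n(HCl) = 4.9612 mol, so theoretical mass = 4.9612 × 36.458 = 180.88 g.
At 76.47% yield, actual mass of HCl = 180.88 × 0.7647 = 138.32 g.

138.3 g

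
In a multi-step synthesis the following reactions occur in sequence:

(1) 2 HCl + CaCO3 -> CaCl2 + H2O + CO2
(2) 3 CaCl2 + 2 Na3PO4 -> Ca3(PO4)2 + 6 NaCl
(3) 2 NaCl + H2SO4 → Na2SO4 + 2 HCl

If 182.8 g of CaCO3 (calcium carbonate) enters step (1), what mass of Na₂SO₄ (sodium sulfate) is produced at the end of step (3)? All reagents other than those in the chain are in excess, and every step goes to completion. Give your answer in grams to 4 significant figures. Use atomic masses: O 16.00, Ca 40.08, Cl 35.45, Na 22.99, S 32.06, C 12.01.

259.4 g

M(CaCO3) = 40.08 + 12.01 + 3(16.00) = 100.09 g/mol.
M(Na2SO4) = 2(22.99) + 32.06 + 4(16.00) = 142.04 g/mol.
n(CaCO3) = 182.8 / 100.09 = 1.8264 mol.
Reaction (1): CaCO3→CaCl2 ratio 1:1 ⇒ n(CaCl2) = 1.8264 mol.
Reaction (2): CaCl2→NaCl ratio 3:6 ⇒ n(NaCl) = 3.6527 mol.
Reaction (3): NaCl→Na2SO4 ratio 2:1 ⇒ n(Na2SO4) = 1.8264 mol.
Mass of Na2SO4 = 1.8264 × 142.04 = 259.42 g.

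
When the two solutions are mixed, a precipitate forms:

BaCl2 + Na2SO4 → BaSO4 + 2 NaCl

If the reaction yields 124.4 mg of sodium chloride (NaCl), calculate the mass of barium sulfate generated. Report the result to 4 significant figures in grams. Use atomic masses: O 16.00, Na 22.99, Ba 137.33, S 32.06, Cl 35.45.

M(NaCl) = 22.99 + 35.45 = 58.44 g/mol.
M(BaSO4) = 137.33 + 32.06 + 4(16.00) = 233.39 g/mol.
Convert: 124.4 mg = 0.12440 g.
n(NaCl) = 0.12440 g / 58.44 g/mol = 0.0021287 mol.
From the equation the NaCl:BaSO4 mole ratio is 2:1, so n(BaSO4) = 0.0021287 × 1/2 = 0.0010643 mol.
Mass of BaSO4 = 0.0010643 mol × 233.39 g/mol = 0.24841 g.

0.2484 g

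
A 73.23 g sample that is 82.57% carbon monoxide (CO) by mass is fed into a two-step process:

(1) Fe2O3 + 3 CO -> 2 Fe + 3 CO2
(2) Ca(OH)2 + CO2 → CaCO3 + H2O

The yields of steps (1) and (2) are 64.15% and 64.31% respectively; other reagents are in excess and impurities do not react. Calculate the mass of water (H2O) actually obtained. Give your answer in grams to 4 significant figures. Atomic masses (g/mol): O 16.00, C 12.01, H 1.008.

Pure CO = 73.23 × 0.8257 = 60.466 g.
M(CO) = 12.01 + 16.00 = 28.01 g/mol.
M(H2O) = 2(1.008) + 16.00 = 18.016 g/mol.
n(CO) = 60.466 / 28.01 = 2.1587 mol.
Step 1 (CO:CO2 = 3:3): theoretical n(CO2) = 2.1587 mol; at 64.15% yield, n(CO2) = 1.3848 mol.
Step 2 (CO2:H2O = 1:1): theoretical n(H2O) = 1.3848 mol, so theoretical mass = 1.3848 × 18.016 = 24.949 g.
At 64.31% yield, actual mass of H2O = 24.949 × 0.6431 = 16.045 g.

16.04 g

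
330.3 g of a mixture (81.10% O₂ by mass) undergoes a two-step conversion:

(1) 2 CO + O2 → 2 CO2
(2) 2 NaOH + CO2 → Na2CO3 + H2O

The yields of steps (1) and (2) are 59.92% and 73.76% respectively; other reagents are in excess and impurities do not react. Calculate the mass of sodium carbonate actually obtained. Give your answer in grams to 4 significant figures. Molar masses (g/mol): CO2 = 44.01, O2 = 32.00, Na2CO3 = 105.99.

784.3 g

Pure O2 = 330.3 × 0.8110 = 267.87 g.
n(O2) = 267.87 / 32.00 = 8.3710 mol.
Step 1 (O2:CO2 = 1:2): theoretical n(CO2) = 16.742 mol; at 59.92% yield, n(CO2) = 10.032 mol.
Step 2 (CO2:Na2CO3 = 1:1): theoretical n(Na2CO3) = 10.032 mol, so theoretical mass = 10.032 × 105.99 = 1063.3 g.
At 73.76% yield, actual mass of Na2CO3 = 1063.3 × 0.7376 = 784.27 g.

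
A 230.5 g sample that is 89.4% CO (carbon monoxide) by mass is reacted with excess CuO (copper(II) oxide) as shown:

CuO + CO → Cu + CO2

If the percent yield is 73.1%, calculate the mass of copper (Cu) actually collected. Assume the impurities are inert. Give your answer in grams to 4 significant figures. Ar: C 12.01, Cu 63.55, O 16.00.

Pure CO available = 230.5 g × 0.894 = 206.07 g.
M(CO) = 12.01 + 16.00 = 28.01 g/mol.
M(Cu) = 63.55 g/mol.
n(CO) = 206.07 g / 28.01 g/mol = 7.3569 mol.
From the equation the CO:Cu mole ratio is 1:1, so n(Cu) = 7.3569 × 1/1 = 7.3569 mol.
Mass of Cu = 7.3569 mol × 63.55 g/mol = 467.53 g.
Actual mass collected = 467.53 g × 0.731 = 341.77 g.

341.8 g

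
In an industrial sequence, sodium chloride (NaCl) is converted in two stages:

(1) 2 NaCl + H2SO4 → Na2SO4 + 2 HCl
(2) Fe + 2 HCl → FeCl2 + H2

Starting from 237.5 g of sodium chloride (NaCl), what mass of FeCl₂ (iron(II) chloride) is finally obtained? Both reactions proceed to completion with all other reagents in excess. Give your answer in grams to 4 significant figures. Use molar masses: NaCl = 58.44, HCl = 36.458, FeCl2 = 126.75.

n(NaCl) = 237.50 / 58.44 = 4.0640 mol.
Step 1 gives a 2:2 ratio of NaCl to HCl, so n(HCl) = 4.0640 mol.
In step 2 the HCl:FeCl2 ratio is 2:1, so n(FeCl2) = 2.0320 mol.
Mass of FeCl2 = 2.0320 × 126.75 = 257.56 g.

257.6 g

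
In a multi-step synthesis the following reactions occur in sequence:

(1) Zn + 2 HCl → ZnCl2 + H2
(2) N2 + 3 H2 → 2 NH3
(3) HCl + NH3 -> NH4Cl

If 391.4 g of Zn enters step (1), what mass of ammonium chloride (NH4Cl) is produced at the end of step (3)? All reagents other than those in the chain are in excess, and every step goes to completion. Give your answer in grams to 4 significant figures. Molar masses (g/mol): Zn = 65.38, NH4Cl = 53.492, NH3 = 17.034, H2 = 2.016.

213.5 g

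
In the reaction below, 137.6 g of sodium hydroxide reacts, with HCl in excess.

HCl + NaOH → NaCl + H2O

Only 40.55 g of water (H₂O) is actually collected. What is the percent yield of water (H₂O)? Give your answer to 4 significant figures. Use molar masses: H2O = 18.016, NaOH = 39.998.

65.43 %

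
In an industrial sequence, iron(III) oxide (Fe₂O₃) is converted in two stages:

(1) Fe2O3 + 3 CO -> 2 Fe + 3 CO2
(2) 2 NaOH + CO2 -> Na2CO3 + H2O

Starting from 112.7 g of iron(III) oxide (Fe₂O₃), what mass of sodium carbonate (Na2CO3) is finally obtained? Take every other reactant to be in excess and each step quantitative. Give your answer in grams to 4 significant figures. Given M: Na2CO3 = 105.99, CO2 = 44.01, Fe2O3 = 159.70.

n(Fe2O3) = 112.70 / 159.70 = 0.70570 mol.
Step 1 gives a 1:3 ratio of Fe2O3 to CO2, so n(CO2) = 2.1171 mol.
In step 2 the CO2:Na2CO3 ratio is 1:1, so n(Na2CO3) = 2.1171 mol.
Mass of Na2CO3 = 2.1171 × 105.99 = 224.39 g.

224.4 g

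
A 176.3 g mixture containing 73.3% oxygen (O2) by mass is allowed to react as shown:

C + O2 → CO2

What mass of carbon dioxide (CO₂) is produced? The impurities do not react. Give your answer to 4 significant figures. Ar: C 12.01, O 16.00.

Mass of pure O2 = 176.3 g × 0.733 = 129.23 g.
M(O2) = 2(16.00) = 32.00 g/mol.
M(CO2) = 12.01 + 2(16.00) = 44.01 g/mol.
n(O2) = 129.23 g / 32.00 g/mol = 4.0384 mol.
From the equation the O2:CO2 mole ratio is 1:1, so n(CO2) = 4.0384 × 1/1 = 4.0384 mol.
Mass of CO2 = 4.0384 mol × 44.01 g/mol = 177.73 g.

177.7 g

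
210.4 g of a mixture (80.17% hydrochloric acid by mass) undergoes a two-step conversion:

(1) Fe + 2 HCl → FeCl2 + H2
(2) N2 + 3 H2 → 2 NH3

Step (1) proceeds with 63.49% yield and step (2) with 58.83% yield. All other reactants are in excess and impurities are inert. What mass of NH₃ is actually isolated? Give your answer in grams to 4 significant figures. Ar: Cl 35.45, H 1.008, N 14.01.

9.812 g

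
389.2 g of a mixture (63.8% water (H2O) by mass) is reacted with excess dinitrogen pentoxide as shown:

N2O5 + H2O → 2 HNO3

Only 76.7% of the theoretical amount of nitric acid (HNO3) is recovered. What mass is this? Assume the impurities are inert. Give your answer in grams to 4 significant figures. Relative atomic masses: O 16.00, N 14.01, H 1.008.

Pure H2O available = 389.2 g × 0.638 = 248.31 g.
M(H2O) = 2(1.008) + 16.00 = 18.016 g/mol.
M(HNO3) = 1.008 + 14.01 + 3(16.00) = 63.018 g/mol.
n(H2O) = 248.31 g / 18.016 g/mol = 13.783 mol.
From the equation the H2O:HNO3 mole ratio is 1:2, so n(HNO3) = 13.783 × 2/1 = 27.565 mol.
Mass of HNO3 = 27.565 mol × 63.018 g/mol = 1737.1 g.
Actual mass collected = 1737.1 g × 0.767 = 1332.4 g.

1332 g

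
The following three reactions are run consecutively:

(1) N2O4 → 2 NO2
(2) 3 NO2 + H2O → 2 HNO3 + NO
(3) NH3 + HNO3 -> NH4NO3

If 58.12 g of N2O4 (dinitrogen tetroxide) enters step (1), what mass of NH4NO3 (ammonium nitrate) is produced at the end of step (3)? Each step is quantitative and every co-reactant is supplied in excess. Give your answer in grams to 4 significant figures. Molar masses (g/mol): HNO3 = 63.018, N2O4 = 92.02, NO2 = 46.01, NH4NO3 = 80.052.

n(N2O4) = 58.12 / 92.02 = 0.63160 mol.
Reaction (1): N2O4→NO2 ratio 1:2 ⇒ n(NO2) = 1.2632 mol.
Reaction (2): NO2→HNO3 ratio 3:2 ⇒ n(HNO3) = 0.84214 mol.
Reaction (3): HNO3→NH4NO3 ratio 1:1 ⇒ n(NH4NO3) = 0.84214 mol.
Mass of NH4NO3 = 0.84214 × 80.052 = 67.415 g.

67.41 g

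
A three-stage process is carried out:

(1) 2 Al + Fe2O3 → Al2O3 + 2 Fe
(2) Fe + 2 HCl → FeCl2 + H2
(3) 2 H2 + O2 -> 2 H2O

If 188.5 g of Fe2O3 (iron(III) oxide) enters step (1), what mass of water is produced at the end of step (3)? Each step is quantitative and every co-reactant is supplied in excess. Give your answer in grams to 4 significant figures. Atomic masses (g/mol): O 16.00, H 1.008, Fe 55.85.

M(Fe2O3) = 2(55.85) + 3(16.00) = 159.70 g/mol.
M(H2O) = 2(1.008) + 16.00 = 18.016 g/mol.
n(Fe2O3) = 188.5 / 159.70 = 1.1803 mol.
Reaction (1): Fe2O3→Fe ratio 1:2 ⇒ n(Fe) = 2.3607 mol.
Reaction (2): Fe→H2 ratio 1:1 ⇒ n(H2) = 2.3607 mol.
Reaction (3): H2→H2O ratio 2:2 ⇒ n(H2O) = 2.3607 mol.
Mass of H2O = 2.3607 × 18.016 = 42.530 g.

42.53 g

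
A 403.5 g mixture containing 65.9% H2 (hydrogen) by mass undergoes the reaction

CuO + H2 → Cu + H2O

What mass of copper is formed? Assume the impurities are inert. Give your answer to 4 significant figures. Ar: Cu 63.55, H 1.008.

Mass of pure H2 = 403.5 g × 0.659 = 265.91 g.
M(H2) = 2(1.008) = 2.016 g/mol.
M(Cu) = 63.55 g/mol.
n(H2) = 265.91 g / 2.016 g/mol = 131.90 mol.
From the equation the H2:Cu mole ratio is 1:1, so n(Cu) = 131.90 × 1/1 = 131.90 mol.
Mass of Cu = 131.90 mol × 63.55 g/mol = 8382.1 g.

8382 g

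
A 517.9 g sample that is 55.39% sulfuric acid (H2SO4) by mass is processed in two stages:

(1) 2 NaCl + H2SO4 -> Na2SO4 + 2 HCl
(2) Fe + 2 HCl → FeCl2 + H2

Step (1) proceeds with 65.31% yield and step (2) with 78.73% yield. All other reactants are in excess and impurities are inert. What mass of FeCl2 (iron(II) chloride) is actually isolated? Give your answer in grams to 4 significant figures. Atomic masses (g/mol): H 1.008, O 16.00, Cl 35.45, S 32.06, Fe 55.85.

Pure H2SO4 = 517.9 × 0.5539 = 286.86 g.
M(H2SO4) = 2(1.008) + 32.06 + 4(16.00) = 98.076 g/mol.
M(FeCl2) = 55.85 + 2(35.45) = 126.75 g/mol.
n(H2SO4) = 286.86 / 98.076 = 2.9249 mol.
Step 1 (H2SO4:HCl = 1:2): theoretical n(HCl) = 5.8498 mol; at 65.31% yield, n(HCl) = 3.8205 mol.
Step 2 (HCl:FeCl2 = 2:1): theoretical n(FeCl2) = 1.9103 mol, so theoretical mass = 1.9103 × 126.75 = 242.13 g.
At 78.73% yield, actual mass of FeCl2 = 242.13 × 0.7873 = 190.63 g.

190.6 g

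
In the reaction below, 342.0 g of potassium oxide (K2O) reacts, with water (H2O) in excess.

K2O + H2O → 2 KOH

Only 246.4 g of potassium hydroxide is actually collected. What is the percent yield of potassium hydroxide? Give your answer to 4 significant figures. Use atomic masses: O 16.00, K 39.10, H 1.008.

M(K2O) = 2(39.10) + 16.00 = 94.20 g/mol.
M(KOH) = 39.10 + 16.00 + 1.008 = 56.108 g/mol.
n(K2O) = 342.00 g / 94.20 g/mol = 3.6306 mol.
From the equation the K2O:KOH mole ratio is 1:2, so n(KOH) = 3.6306 × 2/1 = 7.2611 mol.
Mass of KOH = 7.2611 mol × 56.108 g/mol = 407.41 g.
This is the theoretical yield. Percent yield = 246.4 g / 407.41 g × 100% = 60.480%.

60.48 %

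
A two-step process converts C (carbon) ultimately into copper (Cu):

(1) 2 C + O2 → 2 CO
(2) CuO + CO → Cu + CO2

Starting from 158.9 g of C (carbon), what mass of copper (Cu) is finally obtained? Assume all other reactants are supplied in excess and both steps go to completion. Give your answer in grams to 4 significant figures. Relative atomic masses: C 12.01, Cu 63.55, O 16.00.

840.8 g

M(C) = 12.01 g/mol.
M(Cu) = 63.55 g/mol.
n(C) = 158.90 / 12.01 = 13.231 mol.
Step 1 gives a 2:2 ratio of C to CO, so n(CO) = 13.231 mol.
In step 2 the CO:Cu ratio is 1:1, so n(Cu) = 13.231 mol.
Mass of Cu = 13.231 × 63.55 = 840.81 g.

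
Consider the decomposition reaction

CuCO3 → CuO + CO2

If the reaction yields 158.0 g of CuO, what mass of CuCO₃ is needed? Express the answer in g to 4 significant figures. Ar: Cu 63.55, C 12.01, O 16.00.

245.4 g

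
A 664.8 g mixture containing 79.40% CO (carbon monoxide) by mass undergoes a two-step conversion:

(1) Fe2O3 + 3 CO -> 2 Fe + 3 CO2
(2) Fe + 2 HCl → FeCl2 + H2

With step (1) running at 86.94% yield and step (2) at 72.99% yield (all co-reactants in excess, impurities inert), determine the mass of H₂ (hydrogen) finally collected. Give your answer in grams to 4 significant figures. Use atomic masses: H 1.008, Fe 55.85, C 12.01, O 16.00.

16.07 g

Pure CO = 664.8 × 0.7940 = 527.85 g.
M(CO) = 12.01 + 16.00 = 28.01 g/mol.
M(H2) = 2(1.008) = 2.016 g/mol.
n(CO) = 527.85 / 28.01 = 18.845 mol.
Step 1 (CO:Fe = 3:2): theoretical n(Fe) = 12.563 mol; at 86.94% yield, n(Fe) = 10.923 mol.
Step 2 (Fe:H2 = 1:1): theoretical n(H2) = 10.923 mol, so theoretical mass = 10.923 × 2.016 = 22.020 g.
At 72.99% yield, actual mass of H2 = 22.020 × 0.7299 = 16.072 g.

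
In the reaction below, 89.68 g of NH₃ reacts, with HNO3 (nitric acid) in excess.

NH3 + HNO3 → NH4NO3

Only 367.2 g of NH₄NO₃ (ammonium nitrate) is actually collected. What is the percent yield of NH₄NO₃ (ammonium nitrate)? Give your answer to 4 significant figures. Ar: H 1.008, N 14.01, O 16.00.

87.13 %

M(NH3) = 14.01 + 3(1.008) = 17.034 g/mol.
M(NH4NO3) = 2(14.01) + 4(1.008) + 3(16.00) = 80.052 g/mol.
n(NH3) = 89.680 g / 17.034 g/mol = 5.2648 mol.
From the equation the NH3:NH4NO3 mole ratio is 1:1, so n(NH4NO3) = 5.2648 × 1/1 = 5.2648 mol.
Mass of NH4NO3 = 5.2648 mol × 80.052 g/mol = 421.45 g.
This is the theoretical yield. Percent yield = 367.2 g / 421.45 g × 100% = 87.127%.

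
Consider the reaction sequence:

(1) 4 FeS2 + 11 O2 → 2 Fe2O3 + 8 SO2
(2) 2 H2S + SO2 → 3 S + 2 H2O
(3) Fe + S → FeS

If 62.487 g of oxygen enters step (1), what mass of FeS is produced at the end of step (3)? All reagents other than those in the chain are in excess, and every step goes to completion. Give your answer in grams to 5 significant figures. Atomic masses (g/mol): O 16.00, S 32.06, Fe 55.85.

374.54 g

M(O2) = 2(16.00) = 32.00 g/mol.
M(FeS) = 55.85 + 32.06 = 87.91 g/mol.
n(O2) = 62.487 / 32.00 = 1.95272 mol.
Reaction (1): O2→SO2 ratio 11:8 ⇒ n(SO2) = 1.42016 mol.
Reaction (2): SO2→S ratio 1:3 ⇒ n(S) = 4.26048 mol.
Reaction (3): S→FeS ratio 1:1 ⇒ n(FeS) = 4.26048 mol.
Mass of FeS = 4.26048 × 87.91 = 374.539 g.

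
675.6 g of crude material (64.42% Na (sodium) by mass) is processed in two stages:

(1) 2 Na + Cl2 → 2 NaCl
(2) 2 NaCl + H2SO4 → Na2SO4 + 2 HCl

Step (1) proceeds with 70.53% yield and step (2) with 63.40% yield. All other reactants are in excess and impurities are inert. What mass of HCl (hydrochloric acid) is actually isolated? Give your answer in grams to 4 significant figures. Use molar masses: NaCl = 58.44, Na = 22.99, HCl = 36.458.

Pure Na = 675.6 × 0.6442 = 435.22 g.
n(Na) = 435.22 / 22.99 = 18.931 mol.
Step 1 (Na:NaCl = 2:2): theoretical n(NaCl) = 18.931 mol; at 70.53% yield, n(NaCl) = 13.352 mol.
Step 2 (NaCl:HCl = 2:2): theoretical n(HCl) = 13.352 mol, so theoretical mass = 13.352 × 36.458 = 486.79 g.
At 63.40% yield, actual mass of HCl = 486.79 × 0.6340 = 308.62 g.

308.6 g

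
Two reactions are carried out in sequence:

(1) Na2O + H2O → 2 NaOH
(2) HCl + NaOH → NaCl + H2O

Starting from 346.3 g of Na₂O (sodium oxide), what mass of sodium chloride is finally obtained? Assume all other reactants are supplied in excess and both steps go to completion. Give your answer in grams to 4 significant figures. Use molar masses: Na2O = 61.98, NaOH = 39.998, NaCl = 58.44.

653.0 g

n(Na2O) = 346.30 / 61.98 = 5.5873 mol.
Step 1 gives a 1:2 ratio of Na2O to NaOH, so n(NaOH) = 11.175 mol.
In step 2 the NaOH:NaCl ratio is 1:1, so n(NaCl) = 11.175 mol.
Mass of NaCl = 11.175 × 58.44 = 653.04 g.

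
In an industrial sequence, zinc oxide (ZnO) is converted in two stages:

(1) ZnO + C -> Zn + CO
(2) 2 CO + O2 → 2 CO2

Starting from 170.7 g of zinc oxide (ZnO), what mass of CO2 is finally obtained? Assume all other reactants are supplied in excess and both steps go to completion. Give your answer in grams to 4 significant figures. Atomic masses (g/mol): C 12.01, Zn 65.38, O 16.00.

92.31 g

M(ZnO) = 65.38 + 16.00 = 81.38 g/mol.
M(CO2) = 12.01 + 2(16.00) = 44.01 g/mol.
n(ZnO) = 170.70 / 81.38 = 2.0976 mol.
Step 1 gives a 1:1 ratio of ZnO to CO, so n(CO) = 2.0976 mol.
In step 2 the CO:CO2 ratio is 2:2, so n(CO2) = 2.0976 mol.
Mass of CO2 = 2.0976 × 44.01 = 92.314 g.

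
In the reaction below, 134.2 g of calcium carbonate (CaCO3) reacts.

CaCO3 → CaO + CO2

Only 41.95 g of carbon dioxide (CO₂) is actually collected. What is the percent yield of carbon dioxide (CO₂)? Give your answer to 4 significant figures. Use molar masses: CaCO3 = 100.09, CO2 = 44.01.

71.09 %

n(CaCO3) = 134.20 g / 100.09 g/mol = 1.3408 mol.
From the equation the CaCO3:CO2 mole ratio is 1:1, so n(CO2) = 1.3408 × 1/1 = 1.3408 mol.
Mass of CO2 = 1.3408 mol × 44.01 g/mol = 59.008 g.
This is the theoretical yield. Percent yield = 41.95 g / 59.008 g × 100% = 71.092%.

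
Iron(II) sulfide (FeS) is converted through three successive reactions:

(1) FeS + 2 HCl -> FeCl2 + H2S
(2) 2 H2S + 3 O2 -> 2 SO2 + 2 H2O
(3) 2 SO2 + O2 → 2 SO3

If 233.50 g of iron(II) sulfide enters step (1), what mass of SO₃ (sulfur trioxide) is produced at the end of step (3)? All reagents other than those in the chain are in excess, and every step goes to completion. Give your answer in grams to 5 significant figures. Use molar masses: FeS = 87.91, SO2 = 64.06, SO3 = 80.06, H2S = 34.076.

212.65 g

n(FeS) = 233.50 / 87.91 = 2.65613 mol.
Reaction (1): FeS→H2S ratio 1:1 ⇒ n(H2S) = 2.65613 mol.
Reaction (2): H2S→SO2 ratio 2:2 ⇒ n(SO2) = 2.65613 mol.
Reaction (3): SO2→SO3 ratio 2:2 ⇒ n(SO3) = 2.65613 mol.
Mass of SO3 = 2.65613 × 80.06 = 212.649 g.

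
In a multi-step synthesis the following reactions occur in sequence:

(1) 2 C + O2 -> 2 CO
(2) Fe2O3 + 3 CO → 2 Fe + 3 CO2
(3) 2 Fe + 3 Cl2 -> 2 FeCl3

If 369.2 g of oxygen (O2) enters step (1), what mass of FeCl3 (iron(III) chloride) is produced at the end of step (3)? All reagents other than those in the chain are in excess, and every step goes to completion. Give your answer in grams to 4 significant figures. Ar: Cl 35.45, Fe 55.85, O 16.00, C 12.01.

M(O2) = 2(16.00) = 32.00 g/mol.
M(FeCl3) = 55.85 + 3(35.45) = 162.20 g/mol.
n(O2) = 369.2 / 32.00 = 11.537 mol.
Reaction (1): O2→CO ratio 1:2 ⇒ n(CO) = 23.075 mol.
Reaction (2): CO→Fe ratio 3:2 ⇒ n(Fe) = 15.383 mol.
Reaction (3): Fe→FeCl3 ratio 2:2 ⇒ n(FeCl3) = 15.383 mol.
Mass of FeCl3 = 15.383 × 162.20 = 2495.2 g.

2495 g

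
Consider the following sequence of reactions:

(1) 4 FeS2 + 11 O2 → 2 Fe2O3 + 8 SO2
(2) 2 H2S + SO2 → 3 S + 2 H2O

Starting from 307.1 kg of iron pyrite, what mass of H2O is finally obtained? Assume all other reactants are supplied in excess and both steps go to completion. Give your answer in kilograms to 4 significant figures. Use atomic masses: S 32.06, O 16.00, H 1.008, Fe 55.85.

184.5 kg

M(FeS2) = 55.85 + 2(32.06) = 119.97 g/mol.
M(H2O) = 2(1.008) + 16.00 = 18.016 g/mol.
307.1 kg = 307100 g.
n(FeS2) = 307100 / 119.97 = 2559.8 mol.
Step 1 gives a 4:8 ratio of FeS2 to SO2, so n(SO2) = 5119.6 mol.
In step 2 the SO2:H2O ratio is 1:2, so n(H2O) = 10239 mol.
Mass of H2O = 10239 × 18.016 = 184470 g = 184.5 kg.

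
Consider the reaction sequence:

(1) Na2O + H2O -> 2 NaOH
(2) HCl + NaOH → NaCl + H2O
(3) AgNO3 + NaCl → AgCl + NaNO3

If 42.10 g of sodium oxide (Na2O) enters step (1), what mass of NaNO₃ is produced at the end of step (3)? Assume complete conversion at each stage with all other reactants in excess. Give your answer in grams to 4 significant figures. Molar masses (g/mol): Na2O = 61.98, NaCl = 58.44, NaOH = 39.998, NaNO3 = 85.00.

n(Na2O) = 42.10 / 61.98 = 0.67925 mol.
Reaction (1): Na2O→NaOH ratio 1:2 ⇒ n(NaOH) = 1.3585 mol.
Reaction (2): NaOH→NaCl ratio 1:1 ⇒ n(NaCl) = 1.3585 mol.
Reaction (3): NaCl→NaNO3 ratio 1:1 ⇒ n(NaNO3) = 1.3585 mol.
Mass of NaNO3 = 1.3585 × 85.00 = 115.47 g.

115.5 g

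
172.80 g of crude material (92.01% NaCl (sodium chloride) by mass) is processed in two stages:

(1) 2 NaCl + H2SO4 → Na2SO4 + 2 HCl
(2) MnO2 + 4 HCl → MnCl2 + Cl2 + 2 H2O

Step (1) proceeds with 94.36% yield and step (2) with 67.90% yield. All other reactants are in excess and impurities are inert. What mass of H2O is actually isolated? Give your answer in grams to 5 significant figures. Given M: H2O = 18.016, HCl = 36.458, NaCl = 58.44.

15.702 g

Pure NaCl = 172.80 × 0.9201 = 158.993 g.
n(NaCl) = 158.993 / 58.44 = 2.72062 mol.
Step 1 (NaCl:HCl = 2:2): theoretical n(HCl) = 2.72062 mol; at 94.36% yield, n(HCl) = 2.56718 mol.
Step 2 (HCl:H2O = 4:2): theoretical n(H2O) = 1.28359 mol, so theoretical mass = 1.28359 × 18.016 = 23.1252 g.
At 67.90% yield, actual mass of H2O = 23.1252 × 0.6790 = 15.7020 g.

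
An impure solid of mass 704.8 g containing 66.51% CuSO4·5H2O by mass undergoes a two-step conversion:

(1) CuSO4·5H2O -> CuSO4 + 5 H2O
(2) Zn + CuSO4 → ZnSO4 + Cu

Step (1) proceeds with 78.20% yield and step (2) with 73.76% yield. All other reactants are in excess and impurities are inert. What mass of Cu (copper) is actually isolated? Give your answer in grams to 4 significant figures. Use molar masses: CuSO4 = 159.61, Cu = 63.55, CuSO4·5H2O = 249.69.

Pure CuSO4·5H2O = 704.8 × 0.6651 = 468.76 g.
n(CuSO4·5H2O) = 468.76 / 249.69 = 1.8774 mol.
Step 1 (CuSO4·5H2O:CuSO4 = 1:1): theoretical n(CuSO4) = 1.8774 mol; at 78.20% yield, n(CuSO4) = 1.4681 mol.
Step 2 (CuSO4:Cu = 1:1): theoretical n(Cu) = 1.4681 mol, so theoretical mass = 1.4681 × 63.55 = 93.298 g.
At 73.76% yield, actual mass of Cu = 93.298 × 0.7376 = 68.817 g.

68.82 g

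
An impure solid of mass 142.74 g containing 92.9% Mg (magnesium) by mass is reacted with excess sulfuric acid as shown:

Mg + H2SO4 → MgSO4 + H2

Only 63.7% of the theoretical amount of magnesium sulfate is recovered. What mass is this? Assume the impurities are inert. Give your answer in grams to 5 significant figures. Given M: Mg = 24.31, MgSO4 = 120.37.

Pure Mg available = 142.74 g × 0.929 = 132.605 g.
n(Mg) = 132.605 g / 24.31 g/mol = 5.45477 mol.
From the equation the Mg:MgSO4 mole ratio is 1:1, so n(MgSO4) = 5.45477 × 1/1 = 5.45477 mol.
Mass of MgSO4 = 5.45477 mol × 120.37 g/mol = 656.591 g.
Actual mass collected = 656.591 g × 0.637 = 418.248 g.

418.25 g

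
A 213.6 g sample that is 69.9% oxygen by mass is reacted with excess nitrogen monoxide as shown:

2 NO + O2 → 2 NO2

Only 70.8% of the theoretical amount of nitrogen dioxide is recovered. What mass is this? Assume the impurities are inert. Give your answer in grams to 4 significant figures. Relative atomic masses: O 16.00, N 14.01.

Pure O2 available = 213.6 g × 0.699 = 149.31 g.
M(O2) = 2(16.00) = 32.00 g/mol.
M(NO2) = 14.01 + 2(16.00) = 46.01 g/mol.
n(O2) = 149.31 g / 32.00 g/mol = 4.6658 mol.
From the equation the O2:NO2 mole ratio is 1:2, so n(NO2) = 4.6658 × 2/1 = 9.3317 mol.
Mass of NO2 = 9.3317 mol × 46.01 g/mol = 429.35 g.
Actual mass collected = 429.35 g × 0.708 = 303.98 g.

304.0 g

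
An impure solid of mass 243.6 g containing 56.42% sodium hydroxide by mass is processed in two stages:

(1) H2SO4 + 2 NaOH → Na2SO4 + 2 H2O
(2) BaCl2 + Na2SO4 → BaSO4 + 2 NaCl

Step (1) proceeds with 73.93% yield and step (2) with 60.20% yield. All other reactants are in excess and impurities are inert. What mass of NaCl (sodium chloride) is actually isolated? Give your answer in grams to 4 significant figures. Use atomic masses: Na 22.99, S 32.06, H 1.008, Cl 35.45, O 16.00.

89.37 g

Pure NaOH = 243.6 × 0.5642 = 137.44 g.
M(NaOH) = 22.99 + 16.00 + 1.008 = 39.998 g/mol.
M(NaCl) = 22.99 + 35.45 = 58.44 g/mol.
n(NaOH) = 137.44 / 39.998 = 3.4361 mol.
Step 1 (NaOH:Na2SO4 = 2:1): theoretical n(Na2SO4) = 1.7181 mol; at 73.93% yield, n(Na2SO4) = 1.2702 mol.
Step 2 (Na2SO4:NaCl = 1:2): theoretical n(NaCl) = 2.5403 mol, so theoretical mass = 2.5403 × 58.44 = 148.46 g.
At 60.20% yield, actual mass of NaCl = 148.46 × 0.6020 = 89.372 g.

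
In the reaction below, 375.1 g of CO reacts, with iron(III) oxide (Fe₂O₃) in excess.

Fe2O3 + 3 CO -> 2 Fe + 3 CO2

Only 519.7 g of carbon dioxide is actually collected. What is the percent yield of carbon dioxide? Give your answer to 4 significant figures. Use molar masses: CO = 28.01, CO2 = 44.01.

88.18 %

n(CO) = 375.10 g / 28.01 g/mol = 13.392 mol.
From the equation the CO:CO2 mole ratio is 3:3, so n(CO2) = 13.392 × 3/3 = 13.392 mol.
Mass of CO2 = 13.392 mol × 44.01 g/mol = 589.37 g.
This is the theoretical yield. Percent yield = 519.7 g / 589.37 g × 100% = 88.179%.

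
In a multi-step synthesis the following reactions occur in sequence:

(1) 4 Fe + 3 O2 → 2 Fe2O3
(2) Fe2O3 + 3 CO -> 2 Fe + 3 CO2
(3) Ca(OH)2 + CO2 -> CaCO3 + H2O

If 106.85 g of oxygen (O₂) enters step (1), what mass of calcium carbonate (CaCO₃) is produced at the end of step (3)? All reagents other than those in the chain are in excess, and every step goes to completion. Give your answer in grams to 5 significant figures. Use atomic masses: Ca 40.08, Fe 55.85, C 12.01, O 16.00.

668.41 g

M(O2) = 2(16.00) = 32.00 g/mol.
M(CaCO3) = 40.08 + 12.01 + 3(16.00) = 100.09 g/mol.
n(O2) = 106.85 / 32.00 = 3.33906 mol.
Reaction (1): O2→Fe2O3 ratio 3:2 ⇒ n(Fe2O3) = 2.22604 mol.
Reaction (2): Fe2O3→CO2 ratio 1:3 ⇒ n(CO2) = 6.67812 mol.
Reaction (3): CO2→CaCO3 ratio 1:1 ⇒ n(CaCO3) = 6.67812 mol.
Mass of CaCO3 = 6.67812 × 100.09 = 668.414 g.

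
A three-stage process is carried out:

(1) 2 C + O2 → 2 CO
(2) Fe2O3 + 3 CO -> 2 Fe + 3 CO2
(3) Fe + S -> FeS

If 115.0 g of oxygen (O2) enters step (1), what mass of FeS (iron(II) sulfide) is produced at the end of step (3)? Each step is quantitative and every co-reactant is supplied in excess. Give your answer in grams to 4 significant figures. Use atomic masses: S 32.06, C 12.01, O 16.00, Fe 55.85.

421.2 g

M(O2) = 2(16.00) = 32.00 g/mol.
M(FeS) = 55.85 + 32.06 = 87.91 g/mol.
n(O2) = 115.0 / 32.00 = 3.5938 mol.
Reaction (1): O2→CO ratio 1:2 ⇒ n(CO) = 7.1875 mol.
Reaction (2): CO→Fe ratio 3:2 ⇒ n(Fe) = 4.7917 mol.
Reaction (3): Fe→FeS ratio 1:1 ⇒ n(FeS) = 4.7917 mol.
Mass of FeS = 4.7917 × 87.91 = 421.24 g.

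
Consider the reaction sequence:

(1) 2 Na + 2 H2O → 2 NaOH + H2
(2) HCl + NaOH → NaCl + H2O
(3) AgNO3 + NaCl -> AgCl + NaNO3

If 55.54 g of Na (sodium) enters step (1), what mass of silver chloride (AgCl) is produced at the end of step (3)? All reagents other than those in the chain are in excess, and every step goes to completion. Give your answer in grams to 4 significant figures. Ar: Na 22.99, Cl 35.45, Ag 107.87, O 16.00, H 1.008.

346.2 g

M(Na) = 22.99 g/mol.
M(AgCl) = 107.87 + 35.45 = 143.32 g/mol.
n(Na) = 55.54 / 22.99 = 2.4158 mol.
Reaction (1): Na→NaOH ratio 2:2 ⇒ n(NaOH) = 2.4158 mol.
Reaction (2): NaOH→NaCl ratio 1:1 ⇒ n(NaCl) = 2.4158 mol.
Reaction (3): NaCl→AgCl ratio 1:1 ⇒ n(AgCl) = 2.4158 mol.
Mass of AgCl = 2.4158 × 143.32 = 346.24 g.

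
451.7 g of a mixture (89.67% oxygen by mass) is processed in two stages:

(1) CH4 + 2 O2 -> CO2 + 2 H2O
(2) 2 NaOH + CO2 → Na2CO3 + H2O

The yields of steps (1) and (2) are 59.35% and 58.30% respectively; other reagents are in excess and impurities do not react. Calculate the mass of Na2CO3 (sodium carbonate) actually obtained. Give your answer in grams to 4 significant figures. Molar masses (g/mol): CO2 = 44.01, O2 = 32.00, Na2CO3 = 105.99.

232.1 g

Pure O2 = 451.7 × 0.8967 = 405.04 g.
n(O2) = 405.04 / 32.00 = 12.657 mol.
Step 1 (O2:CO2 = 2:1): theoretical n(CO2) = 6.3287 mol; at 59.35% yield, n(CO2) = 3.7561 mol.
Step 2 (CO2:Na2CO3 = 1:1): theoretical n(Na2CO3) = 3.7561 mol, so theoretical mass = 3.7561 × 105.99 = 398.11 g.
At 58.30% yield, actual mass of Na2CO3 = 398.11 × 0.5830 = 232.10 g.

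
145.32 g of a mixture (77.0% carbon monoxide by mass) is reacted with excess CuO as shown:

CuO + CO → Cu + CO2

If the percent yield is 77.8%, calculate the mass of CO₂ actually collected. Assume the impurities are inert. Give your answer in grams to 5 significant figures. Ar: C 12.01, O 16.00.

136.78 g

Pure CO available = 145.32 g × 0.770 = 111.896 g.
M(CO) = 12.01 + 16.00 = 28.01 g/mol.
M(CO2) = 12.01 + 2(16.00) = 44.01 g/mol.
n(CO) = 111.896 g / 28.01 g/mol = 3.99487 mol.
From the equation the CO:CO2 mole ratio is 1:1, so n(CO2) = 3.99487 × 1/1 = 3.99487 mol.
Mass of CO2 = 3.99487 mol × 44.01 g/mol = 175.814 g.
Actual mass collected = 175.814 g × 0.778 = 136.784 g.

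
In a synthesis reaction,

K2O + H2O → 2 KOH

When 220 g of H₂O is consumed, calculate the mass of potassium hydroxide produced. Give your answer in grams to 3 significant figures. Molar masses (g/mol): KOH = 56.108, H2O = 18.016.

n(H2O) = 220.0 g / 18.016 g/mol = 12.21 mol.
From the equation the H2O:KOH mole ratio is 1:2, so n(KOH) = 12.21 × 2/1 = 24.42 mol.
Mass of KOH = 24.42 mol × 56.108 g/mol = 1370 g.

1370 g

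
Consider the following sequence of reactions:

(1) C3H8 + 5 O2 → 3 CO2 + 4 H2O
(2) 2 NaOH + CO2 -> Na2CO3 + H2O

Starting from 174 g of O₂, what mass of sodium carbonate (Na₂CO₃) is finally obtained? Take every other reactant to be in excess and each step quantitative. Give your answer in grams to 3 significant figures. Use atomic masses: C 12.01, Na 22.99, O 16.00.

346 g

M(O2) = 2(16.00) = 32.00 g/mol.
M(Na2CO3) = 2(22.99) + 12.01 + 3(16.00) = 105.99 g/mol.
n(O2) = 174.0 / 32.00 = 5.438 mol.
Step 1 gives a 5:3 ratio of O2 to CO2, so n(CO2) = 3.263 mol.
In step 2 the CO2:Na2CO3 ratio is 1:1, so n(Na2CO3) = 3.263 mol.
Mass of Na2CO3 = 3.263 × 105.99 = 345.8 g.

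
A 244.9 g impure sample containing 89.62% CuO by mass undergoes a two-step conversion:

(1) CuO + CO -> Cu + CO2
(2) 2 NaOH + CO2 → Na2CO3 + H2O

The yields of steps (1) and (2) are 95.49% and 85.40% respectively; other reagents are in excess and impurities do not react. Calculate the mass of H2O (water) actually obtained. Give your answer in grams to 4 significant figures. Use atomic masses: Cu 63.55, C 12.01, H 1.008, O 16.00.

Pure CuO = 244.9 × 0.8962 = 219.48 g.
M(CuO) = 63.55 + 16.00 = 79.55 g/mol.
M(H2O) = 2(1.008) + 16.00 = 18.016 g/mol.
n(CuO) = 219.48 / 79.55 = 2.7590 mol.
Step 1 (CuO:CO2 = 1:1): theoretical n(CO2) = 2.7590 mol; at 95.49% yield, n(CO2) = 2.6346 mol.
Step 2 (CO2:H2O = 1:1): theoretical n(H2O) = 2.6346 mol, so theoretical mass = 2.6346 × 18.016 = 47.465 g.
At 85.40% yield, actual mass of H2O = 47.465 × 0.8540 = 40.535 g.

40.53 g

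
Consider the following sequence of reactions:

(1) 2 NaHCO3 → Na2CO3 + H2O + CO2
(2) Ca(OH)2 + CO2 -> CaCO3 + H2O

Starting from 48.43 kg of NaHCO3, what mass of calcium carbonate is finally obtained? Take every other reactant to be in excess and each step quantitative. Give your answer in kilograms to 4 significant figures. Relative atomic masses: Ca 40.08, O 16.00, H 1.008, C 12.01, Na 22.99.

28.85 kg

M(NaHCO3) = 22.99 + 1.008 + 12.01 + 3(16.00) = 84.008 g/mol.
M(CaCO3) = 40.08 + 12.01 + 3(16.00) = 100.09 g/mol.
48.43 kg = 48430 g.
n(NaHCO3) = 48430 / 84.008 = 576.49 mol.
Step 1 gives a 2:1 ratio of NaHCO3 to CO2, so n(CO2) = 288.25 mol.
In step 2 the CO2:CaCO3 ratio is 1:1, so n(CaCO3) = 288.25 mol.
Mass of CaCO3 = 288.25 × 100.09 = 28851 g = 28.85 kg.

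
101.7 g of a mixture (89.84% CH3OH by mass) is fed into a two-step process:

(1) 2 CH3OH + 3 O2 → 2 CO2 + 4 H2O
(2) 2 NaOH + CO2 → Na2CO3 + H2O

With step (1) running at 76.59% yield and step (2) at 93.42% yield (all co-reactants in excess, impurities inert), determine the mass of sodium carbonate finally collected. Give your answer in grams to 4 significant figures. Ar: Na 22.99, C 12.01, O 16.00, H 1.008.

Pure CH3OH = 101.7 × 0.8984 = 91.367 g.
M(CH3OH) = 12.01 + 4(1.008) + 16.00 = 32.042 g/mol.
M(Na2CO3) = 2(22.99) + 12.01 + 3(16.00) = 105.99 g/mol.
n(CH3OH) = 91.367 / 32.042 = 2.8515 mol.
Step 1 (CH3OH:CO2 = 2:2): theoretical n(CO2) = 2.8515 mol; at 76.59% yield, n(CO2) = 2.1840 mol.
Step 2 (CO2:Na2CO3 = 1:1): theoretical n(Na2CO3) = 2.1840 mol, so theoretical mass = 2.1840 × 105.99 = 231.48 g.
At 93.42% yield, actual mass of Na2CO3 = 231.48 × 0.9342 = 216.25 g.

216.2 g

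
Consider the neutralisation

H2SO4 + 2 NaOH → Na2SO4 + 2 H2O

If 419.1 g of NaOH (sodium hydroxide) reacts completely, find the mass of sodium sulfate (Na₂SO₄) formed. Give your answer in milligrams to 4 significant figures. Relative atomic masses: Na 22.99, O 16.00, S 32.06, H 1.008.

744100 mg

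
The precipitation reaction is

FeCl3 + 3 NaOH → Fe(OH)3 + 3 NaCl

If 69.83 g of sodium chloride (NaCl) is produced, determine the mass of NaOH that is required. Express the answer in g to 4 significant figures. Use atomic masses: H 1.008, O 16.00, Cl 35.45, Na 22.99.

47.79 g

M(NaCl) = 22.99 + 35.45 = 58.44 g/mol.
M(NaOH) = 22.99 + 16.00 + 1.008 = 39.998 g/mol.
n(NaCl) = 69.830 g / 58.44 g/mol = 1.1949 mol.
From the equation the NaCl:NaOH mole ratio is 3:3, so n(NaOH) = 1.1949 × 3/3 = 1.1949 mol.
Mass of NaOH = 1.1949 mol × 39.998 g/mol = 47.794 g.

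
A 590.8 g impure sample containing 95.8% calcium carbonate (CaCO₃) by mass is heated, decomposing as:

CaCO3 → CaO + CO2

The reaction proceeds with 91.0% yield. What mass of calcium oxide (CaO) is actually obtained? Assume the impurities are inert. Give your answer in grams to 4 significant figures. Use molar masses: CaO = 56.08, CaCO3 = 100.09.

288.6 g

Pure CaCO3 available = 590.8 g × 0.958 = 565.99 g.
n(CaCO3) = 565.99 g / 100.09 g/mol = 5.6548 mol.
From the equation the CaCO3:CaO mole ratio is 1:1, so n(CaO) = 5.6548 × 1/1 = 5.6548 mol.
Mass of CaO = 5.6548 mol × 56.08 g/mol = 317.12 g.
Actual mass collected = 317.12 g × 0.910 = 288.58 g.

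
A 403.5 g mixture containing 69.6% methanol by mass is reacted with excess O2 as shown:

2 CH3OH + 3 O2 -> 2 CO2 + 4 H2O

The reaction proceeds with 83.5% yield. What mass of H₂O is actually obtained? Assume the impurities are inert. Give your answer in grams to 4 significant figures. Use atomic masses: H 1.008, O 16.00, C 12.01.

Pure CH3OH available = 403.5 g × 0.696 = 280.84 g.
M(CH3OH) = 12.01 + 4(1.008) + 16.00 = 32.042 g/mol.
M(H2O) = 2(1.008) + 16.00 = 18.016 g/mol.
n(CH3OH) = 280.84 g / 32.042 g/mol = 8.7646 mol.
From the equation the CH3OH:H2O mole ratio is 2:4, so n(H2O) = 8.7646 × 4/2 = 17.529 mol.
Mass of H2O = 17.529 mol × 18.016 g/mol = 315.81 g.
Actual mass collected = 315.81 g × 0.835 = 263.70 g.

263.7 g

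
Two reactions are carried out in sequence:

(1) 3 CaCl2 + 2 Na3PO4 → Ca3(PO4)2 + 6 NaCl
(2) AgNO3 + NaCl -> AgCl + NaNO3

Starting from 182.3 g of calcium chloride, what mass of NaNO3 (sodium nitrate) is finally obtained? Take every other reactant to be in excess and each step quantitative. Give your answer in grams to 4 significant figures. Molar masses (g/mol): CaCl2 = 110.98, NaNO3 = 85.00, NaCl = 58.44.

279.2 g

n(CaCl2) = 182.30 / 110.98 = 1.6426 mol.
Step 1 gives a 3:6 ratio of CaCl2 to NaCl, so n(NaCl) = 3.2853 mol.
In step 2 the NaCl:NaNO3 ratio is 1:1, so n(NaNO3) = 3.2853 mol.
Mass of NaNO3 = 3.2853 × 85.00 = 279.25 g.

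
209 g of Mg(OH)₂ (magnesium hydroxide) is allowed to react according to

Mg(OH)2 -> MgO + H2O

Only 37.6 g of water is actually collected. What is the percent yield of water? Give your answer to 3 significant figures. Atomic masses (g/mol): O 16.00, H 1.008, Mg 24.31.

M(Mg(OH)2) = 24.31 + 2(16.00) + 2(1.008) = 58.326 g/mol.
M(H2O) = 2(1.008) + 16.00 = 18.016 g/mol.
n(Mg(OH)2) = 209.0 g / 58.326 g/mol = 3.583 mol.
From the equation the Mg(OH)2:H2O mole ratio is 1:1, so n(H2O) = 3.583 × 1/1 = 3.583 mol.
Mass of H2O = 3.583 mol × 18.016 g/mol = 64.56 g.
This is the theoretical yield. Percent yield = 37.6 g / 64.56 g × 100% = 58.24%.

58.2 %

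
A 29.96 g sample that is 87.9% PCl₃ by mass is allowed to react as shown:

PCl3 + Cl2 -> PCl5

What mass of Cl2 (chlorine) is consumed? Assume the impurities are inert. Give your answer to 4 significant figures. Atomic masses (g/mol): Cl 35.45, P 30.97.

13.60 g

Mass of pure PCl3 = 29.96 g × 0.879 = 26.335 g.
M(PCl3) = 30.97 + 3(35.45) = 137.32 g/mol.
M(Cl2) = 2(35.45) = 70.90 g/mol.
n(PCl3) = 26.335 g / 137.32 g/mol = 0.19178 mol.
From the equation the PCl3:Cl2 mole ratio is 1:1, so n(Cl2) = 0.19178 × 1/1 = 0.19178 mol.
Mass of Cl2 = 0.19178 mol × 70.90 g/mol = 13.597 g.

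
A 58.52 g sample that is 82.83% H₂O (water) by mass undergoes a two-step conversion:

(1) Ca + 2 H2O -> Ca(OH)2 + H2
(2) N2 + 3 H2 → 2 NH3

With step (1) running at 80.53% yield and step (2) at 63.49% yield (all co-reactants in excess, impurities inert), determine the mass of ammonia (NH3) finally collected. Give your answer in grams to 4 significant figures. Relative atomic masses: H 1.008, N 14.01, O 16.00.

7.811 g

Pure H2O = 58.52 × 0.8283 = 48.472 g.
M(H2O) = 2(1.008) + 16.00 = 18.016 g/mol.
M(NH3) = 14.01 + 3(1.008) = 17.034 g/mol.
n(H2O) = 48.472 / 18.016 = 2.6905 mol.
Step 1 (H2O:H2 = 2:1): theoretical n(H2) = 1.3453 mol; at 80.53% yield, n(H2) = 1.0833 mol.
Step 2 (H2:NH3 = 3:2): theoretical n(NH3) = 0.72222 mol, so theoretical mass = 0.72222 × 17.034 = 12.302 g.
At 63.49% yield, actual mass of NH3 = 12.302 × 0.6349 = 7.8107 g.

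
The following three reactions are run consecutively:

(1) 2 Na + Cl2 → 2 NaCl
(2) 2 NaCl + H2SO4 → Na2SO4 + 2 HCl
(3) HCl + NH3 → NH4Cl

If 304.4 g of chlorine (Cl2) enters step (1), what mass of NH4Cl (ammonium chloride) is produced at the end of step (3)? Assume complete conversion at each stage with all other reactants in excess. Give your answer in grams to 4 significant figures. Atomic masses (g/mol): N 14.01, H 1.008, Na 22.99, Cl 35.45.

459.3 g

M(Cl2) = 2(35.45) = 70.90 g/mol.
M(NH4Cl) = 14.01 + 4(1.008) + 35.45 = 53.492 g/mol.
n(Cl2) = 304.4 / 70.90 = 4.2934 mol.
Reaction (1): Cl2→NaCl ratio 1:2 ⇒ n(NaCl) = 8.5867 mol.
Reaction (2): NaCl→HCl ratio 2:2 ⇒ n(HCl) = 8.5867 mol.
Reaction (3): HCl→NH4Cl ratio 1:1 ⇒ n(NH4Cl) = 8.5867 mol.
Mass of NH4Cl = 8.5867 × 53.492 = 459.32 g.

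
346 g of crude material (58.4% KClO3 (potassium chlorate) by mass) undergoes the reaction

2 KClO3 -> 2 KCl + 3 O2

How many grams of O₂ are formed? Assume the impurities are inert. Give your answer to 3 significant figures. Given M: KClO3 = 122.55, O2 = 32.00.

Mass of pure KClO3 = 346 g × 0.584 = 202.1 g.
n(KClO3) = 202.1 g / 122.55 g/mol = 1.649 mol.
From the equation the KClO3:O2 mole ratio is 2:3, so n(O2) = 1.649 × 3/2 = 2.473 mol.
Mass of O2 = 2.473 mol × 32.00 g/mol = 79.14 g.

79.1 g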